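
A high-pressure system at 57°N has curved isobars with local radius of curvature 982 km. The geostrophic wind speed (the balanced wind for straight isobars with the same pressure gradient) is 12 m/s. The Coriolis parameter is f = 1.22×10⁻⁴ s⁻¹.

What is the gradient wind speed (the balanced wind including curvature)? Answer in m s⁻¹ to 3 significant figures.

13.5 m s⁻¹

Around a high, pressure-gradient force acts outward with centrifugal, so Coriolis balances both:
fV = (1/ρ)|∂P/∂n| + V²/R  →  V² − fR·V + fR·V_g = 0
With fR = 1.22×10⁻⁴ × 982×10³ m = 120 m/s:
V = [fR − √((fR)² − 4 fR V_g)]/2 = [120 − √(120² − 4×120×12)]/2 = 13.5 m/s
Supergeostrophic (V > V_g = 12 m/s), as expected around a high.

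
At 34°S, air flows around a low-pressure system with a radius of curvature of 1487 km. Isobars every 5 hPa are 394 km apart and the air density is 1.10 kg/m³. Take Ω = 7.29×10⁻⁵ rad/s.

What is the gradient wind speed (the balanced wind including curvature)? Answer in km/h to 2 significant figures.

Coriolis parameter at 34°S:
f = 2Ω sin φ = 2 × 7.29×10⁻⁵ × sin 34° = 8.15×10⁻⁵ s⁻¹
Pressure gradient: |∂P/∂n| = 500 Pa / 394000 m = 1.27×10⁻³ Pa/m
Geostrophic speed: V_g = |∂P/∂n|/(fρ) = 1.27×10⁻³/(8.15×10⁻⁵ × 1.10) = 14.2 m/s
Around a low, centrifugal force acts outward with Coriolis, so pressure-gradient force balances both:
(1/ρ)|∂P/∂n| = fV + V²/R  →  V² + fR·V − fR·V_g = 0
With fR = 8.15×10⁻⁵ × 1487×10³ m = 121 m/s:
V = [−fR + √((fR)² + 4 fR V_g)]/2 = [−121 + √(121² + 4×121×14.2)]/2 = 12.8 m/s
Subgeostrophic (V < V_g = 14.2 m/s), as expected around a low.
Converting: 12.8 m/s × 3.6 = 46 km/h

46 km/h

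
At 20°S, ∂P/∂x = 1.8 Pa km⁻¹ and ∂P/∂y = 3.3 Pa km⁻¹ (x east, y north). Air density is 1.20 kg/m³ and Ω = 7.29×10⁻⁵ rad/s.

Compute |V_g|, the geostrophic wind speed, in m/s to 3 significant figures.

Coriolis parameter at 20°S:
f = 2Ω sin φ = 2 × 7.29×10⁻⁵ × sin 20° = 4.99×10⁻⁵ s⁻¹
In the Southern Hemisphere f is negative: f = −4.99×10⁻⁵ s⁻¹.
Component geostrophic relations (x east, y north):
u_g = −(1/(fρ)) ∂P/∂y,  v_g = (1/(fρ)) ∂P/∂x
u_g = −(3.3×10⁻³)/(−4.99×10⁻⁵ × 1.20) = 55.1 m/s;  v_g = (1.8×10⁻³)/(−4.99×10⁻⁵ × 1.20) = −30.1 m/s
|V_g| = √(u_g² + v_g²) = 62.8 m/s

62.8 m/s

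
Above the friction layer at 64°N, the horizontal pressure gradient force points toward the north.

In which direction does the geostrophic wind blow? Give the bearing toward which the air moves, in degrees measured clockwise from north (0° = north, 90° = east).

The pressure-gradient force points toward the north (bearing 000°).
Geostrophic balance: in the Northern Hemisphere the Coriolis force deflects motion to the right, so the geostrophic wind blows 90° to the right of the pressure-gradient force (low pressure on the left).
Rotating 000° by 90° clockwise gives 090° — the wind blows toward the east.

090°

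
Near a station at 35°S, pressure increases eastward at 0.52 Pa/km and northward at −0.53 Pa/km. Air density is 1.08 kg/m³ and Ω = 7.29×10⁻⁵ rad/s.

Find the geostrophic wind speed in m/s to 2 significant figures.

8.2 m/s

Coriolis parameter at 35°S:
f = 2Ω sin φ = 2 × 7.29×10⁻⁵ × sin 35° = 8.36×10⁻⁵ s⁻¹
In the Southern Hemisphere f is negative: f = −8.36×10⁻⁵ s⁻¹.
Component geostrophic relations (x east, y north):
u_g = −(1/(fρ)) ∂P/∂y,  v_g = (1/(fρ)) ∂P/∂x
u_g = −(−0.53×10⁻³)/(−8.36×10⁻⁵ × 1.08) = −5.87 m/s;  v_g = (0.52×10⁻³)/(−8.36×10⁻⁵ × 1.08) = −5.76 m/s
|V_g| = √(u_g² + v_g²) = 8.22 m/s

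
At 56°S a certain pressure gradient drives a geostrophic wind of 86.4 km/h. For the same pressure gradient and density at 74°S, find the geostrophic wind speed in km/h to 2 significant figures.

75 km/h

With the same pressure gradient and density, V_g ∝ 1/f ∝ 1/sin φ.
V₂ = V₁ · sin φ₁ / sin φ₂ = 86.4 × sin 56° / sin 74°
V₂ = 86.4 × 0.8290/0.9613 = 75 km/h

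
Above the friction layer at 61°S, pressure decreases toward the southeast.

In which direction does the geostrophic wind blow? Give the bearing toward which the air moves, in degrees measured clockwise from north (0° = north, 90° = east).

045°

The pressure-gradient force points toward the southeast (bearing 135°).
Geostrophic balance: in the Southern Hemisphere the Coriolis force deflects motion to the left, so the geostrophic wind blows 90° to the left of the pressure-gradient force (low pressure on the right).
Rotating 135° by 90° counterclockwise gives 045° — the wind blows toward the northeast.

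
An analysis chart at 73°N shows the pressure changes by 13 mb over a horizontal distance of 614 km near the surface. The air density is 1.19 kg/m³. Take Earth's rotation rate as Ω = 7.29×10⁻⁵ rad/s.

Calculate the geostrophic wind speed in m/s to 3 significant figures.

Coriolis parameter at 73°N:
f = 2Ω sin φ = 2 × 7.29×10⁻⁵ × sin 73° = 1.39×10⁻⁴ s⁻¹
Pressure gradient: |∂P/∂n| = 1300 Pa / 614000 m = 2.12×10⁻³ Pa/m
Geostrophic balance (pressure-gradient force = Coriolis force):
V_g = (1/(fρ)) |∂P/∂n| = 2.12×10⁻³ / (1.39×10⁻⁴ × 1.19) = 12.8 m/s

12.8 m/s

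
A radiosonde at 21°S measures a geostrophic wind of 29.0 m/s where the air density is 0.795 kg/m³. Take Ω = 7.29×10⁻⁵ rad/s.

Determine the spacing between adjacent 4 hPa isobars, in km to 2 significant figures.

Coriolis parameter at 21°S:
f = 2Ω sin φ = 2 × 7.29×10⁻⁵ × sin 21° = 5.23×10⁻⁵ s⁻¹
Geostrophic balance rearranged: |∂P/∂n| = f ρ V_g
|∂P/∂n| = 5.23×10⁻⁵ × 0.795 × 29.0 = 1.20×10⁻³ Pa/m
Isobar spacing: Δn = ΔP/|∂P/∂n| = 400 Pa / 1.20×10⁻³ Pa/m = 332054 m ≈ 330 km

330 km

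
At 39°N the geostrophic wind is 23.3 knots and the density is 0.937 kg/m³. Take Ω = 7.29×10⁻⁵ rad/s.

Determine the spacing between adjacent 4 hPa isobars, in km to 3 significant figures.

Coriolis parameter at 39°N:
f = 2Ω sin φ = 2 × 7.29×10⁻⁵ × sin 39° = 9.18×10⁻⁵ s⁻¹
Wind speed in SI: 23.3 knots = 12.0 m/s
Geostrophic balance rearranged: |∂P/∂n| = f ρ V_g
|∂P/∂n| = 9.18×10⁻⁵ × 0.937 × 12.0 = 1.03×10⁻³ Pa/m
Isobar spacing: Δn = ΔP/|∂P/∂n| = 400 Pa / 1.03×10⁻³ Pa/m = 388148 m ≈ 388 km

388 km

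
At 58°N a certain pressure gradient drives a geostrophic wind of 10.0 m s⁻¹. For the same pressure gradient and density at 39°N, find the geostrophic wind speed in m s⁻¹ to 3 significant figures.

With the same pressure gradient and density, V_g ∝ 1/f ∝ 1/sin φ.
V₂ = V₁ · sin φ₁ / sin φ₂ = 10.0 × sin 58° / sin 39°
V₂ = 10.0 × 0.8480/0.6293 = 13.5 m s⁻¹

13.5 m s⁻¹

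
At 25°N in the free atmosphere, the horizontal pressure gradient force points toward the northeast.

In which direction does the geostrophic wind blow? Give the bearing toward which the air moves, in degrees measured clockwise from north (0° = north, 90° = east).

135°

The pressure-gradient force points toward the northeast (bearing 045°).
Geostrophic balance: in the Northern Hemisphere the Coriolis force deflects motion to the right, so the geostrophic wind blows 90° to the right of the pressure-gradient force (low pressure on the left).
Rotating 045° by 90° clockwise gives 135° — the wind blows toward the southeast.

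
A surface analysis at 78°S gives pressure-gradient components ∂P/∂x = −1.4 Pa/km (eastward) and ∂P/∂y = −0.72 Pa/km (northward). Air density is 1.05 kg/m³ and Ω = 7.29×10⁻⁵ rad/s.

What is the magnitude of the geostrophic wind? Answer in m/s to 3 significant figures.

Coriolis parameter at 78°S:
f = 2Ω sin φ = 2 × 7.29×10⁻⁵ × sin 78° = 1.43×10⁻⁴ s⁻¹
In the Southern Hemisphere f is negative: f = −1.43×10⁻⁴ s⁻¹.
Component geostrophic relations (x east, y north):
u_g = −(1/(fρ)) ∂P/∂y,  v_g = (1/(fρ)) ∂P/∂x
u_g = −(−0.72×10⁻³)/(−1.43×10⁻⁴ × 1.05) = −4.81 m/s;  v_g = (−1.4×10⁻³)/(−1.43×10⁻⁴ × 1.05) = 9.35 m/s
|V_g| = √(u_g² + v_g²) = 10.5 m/s

10.5 m/s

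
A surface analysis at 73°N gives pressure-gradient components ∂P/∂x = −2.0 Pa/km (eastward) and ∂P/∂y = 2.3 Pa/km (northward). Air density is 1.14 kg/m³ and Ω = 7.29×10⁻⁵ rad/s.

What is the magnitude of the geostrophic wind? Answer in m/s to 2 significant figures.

19 m/s

Coriolis parameter at 73°N:
f = 2Ω sin φ = 2 × 7.29×10⁻⁵ × sin 73° = 1.39×10⁻⁴ s⁻¹
Component geostrophic relations (x east, y north):
u_g = −(1/(fρ)) ∂P/∂y,  v_g = (1/(fρ)) ∂P/∂x
u_g = −(2.3×10⁻³)/(1.39×10⁻⁴ × 1.14) = −14.5 m/s;  v_g = (−2.0×10⁻³)/(1.39×10⁻⁴ × 1.14) = −12.6 m/s
|V_g| = √(u_g² + v_g²) = 19.2 m/s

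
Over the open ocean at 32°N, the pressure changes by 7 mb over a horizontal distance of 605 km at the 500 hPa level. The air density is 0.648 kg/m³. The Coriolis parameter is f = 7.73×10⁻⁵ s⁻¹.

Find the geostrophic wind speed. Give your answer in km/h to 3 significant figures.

Pressure gradient: |∂P/∂n| = 700 Pa / 605000 m = 1.16×10⁻³ Pa/m
Geostrophic balance (pressure-gradient force = Coriolis force):
V_g = (1/(fρ)) |∂P/∂n| = 1.16×10⁻³ / (7.73×10⁻⁵ × 0.648) = 23.1 m/s
Converting: 23.1 m/s × 3.6 = 83.2 km/h

83.2 km/h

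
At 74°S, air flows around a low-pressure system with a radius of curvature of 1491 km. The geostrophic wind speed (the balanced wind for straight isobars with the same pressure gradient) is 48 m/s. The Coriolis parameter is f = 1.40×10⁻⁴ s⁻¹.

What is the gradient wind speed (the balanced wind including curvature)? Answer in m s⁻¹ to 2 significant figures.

40 m s⁻¹

Around a low, centrifugal force acts outward with Coriolis, so pressure-gradient force balances both:
(1/ρ)|∂P/∂n| = fV + V²/R  →  V² + fR·V − fR·V_g = 0
With fR = 1.40×10⁻⁴ × 1491×10³ m = 209 m/s:
V = [−fR + √((fR)² + 4 fR V_g)]/2 = [−209 + √(209² + 4×209×48)]/2 = 40.2 m/s
Subgeostrophic (V < V_g = 48 m/s), as expected around a low.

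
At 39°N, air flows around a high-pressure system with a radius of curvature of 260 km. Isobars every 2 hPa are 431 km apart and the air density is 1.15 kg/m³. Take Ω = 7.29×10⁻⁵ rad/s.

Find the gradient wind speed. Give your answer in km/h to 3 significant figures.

20.9 km/h

Coriolis parameter at 39°N:
f = 2Ω sin φ = 2 × 7.29×10⁻⁵ × sin 39° = 9.18×10⁻⁵ s⁻¹
Pressure gradient: |∂P/∂n| = 200 Pa / 431000 m = 4.64×10⁻⁴ Pa/m
Geostrophic speed: V_g = |∂P/∂n|/(fρ) = 4.64×10⁻⁴/(9.18×10⁻⁵ × 1.15) = 4.40 m/s
Around a high, pressure-gradient force acts outward with centrifugal, so Coriolis balances both:
fV = (1/ρ)|∂P/∂n| + V²/R  →  V² − fR·V + fR·V_g = 0
With fR = 9.18×10⁻⁵ × 260×10³ m = 23.9 m/s:
V = [fR − √((fR)² − 4 fR V_g)]/2 = [23.9 − √(23.9² − 4×23.9×4.4)]/2 = 5.82 m/s
Supergeostrophic (V > V_g = 4.4 m/s), as expected around a high.
Converting: 5.82 m/s × 3.6 = 20.9 km/h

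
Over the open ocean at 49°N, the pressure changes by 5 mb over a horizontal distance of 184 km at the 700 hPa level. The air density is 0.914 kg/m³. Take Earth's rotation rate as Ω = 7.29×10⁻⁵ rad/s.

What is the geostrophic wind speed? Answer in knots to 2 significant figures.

53 knots

Coriolis parameter at 49°N:
f = 2Ω sin φ = 2 × 7.29×10⁻⁵ × sin 49° = 1.10×10⁻⁴ s⁻¹
Pressure gradient: |∂P/∂n| = 500 Pa / 184000 m = 2.72×10⁻³ Pa/m
Geostrophic balance (pressure-gradient force = Coriolis force):
V_g = (1/(fρ)) |∂P/∂n| = 2.72×10⁻³ / (1.10×10⁻⁴ × 0.914) = 27.0 m/s
Converting: 27.0 m/s × 1.944 = 53 knots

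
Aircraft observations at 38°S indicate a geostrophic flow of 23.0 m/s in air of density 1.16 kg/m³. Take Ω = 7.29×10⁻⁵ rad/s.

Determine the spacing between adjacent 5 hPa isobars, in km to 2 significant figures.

Coriolis parameter at 38°S:
f = 2Ω sin φ = 2 × 7.29×10⁻⁵ × sin 38° = 8.98×10⁻⁵ s⁻¹
Geostrophic balance rearranged: |∂P/∂n| = f ρ V_g
|∂P/∂n| = 8.98×10⁻⁵ × 1.16 × 23.0 = 2.39×10⁻³ Pa/m
Isobar spacing: Δn = ΔP/|∂P/∂n| = 500 Pa / 2.39×10⁻³ Pa/m = 208778 m ≈ 210 km

210 km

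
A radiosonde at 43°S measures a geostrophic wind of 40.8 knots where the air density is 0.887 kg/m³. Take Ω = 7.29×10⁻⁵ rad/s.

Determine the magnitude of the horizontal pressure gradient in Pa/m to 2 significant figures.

1.9×10⁻³ Pa/m

Coriolis parameter at 43°S:
f = 2Ω sin φ = 2 × 7.29×10⁻⁵ × sin 43° = 9.94×10⁻⁵ s⁻¹
Wind speed in SI: 40.8 knots = 21.0 m/s
Geostrophic balance rearranged: |∂P/∂n| = f ρ V_g
|∂P/∂n| = 9.94×10⁻⁵ × 0.887 × 21.0 = 1.85×10⁻³ Pa/m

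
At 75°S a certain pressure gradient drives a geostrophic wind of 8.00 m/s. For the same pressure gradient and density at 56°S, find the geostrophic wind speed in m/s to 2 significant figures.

9.3 m/s

With the same pressure gradient and density, V_g ∝ 1/f ∝ 1/sin φ.
V₂ = V₁ · sin φ₁ / sin φ₂ = 8.00 × sin 75° / sin 56°
V₂ = 8.00 × 0.9659/0.8290 = 9.3 m/s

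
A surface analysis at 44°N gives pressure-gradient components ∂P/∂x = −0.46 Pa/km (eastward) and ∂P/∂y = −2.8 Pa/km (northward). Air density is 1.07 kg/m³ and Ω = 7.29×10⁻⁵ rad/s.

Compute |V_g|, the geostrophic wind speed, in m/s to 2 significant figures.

26 m/s

Coriolis parameter at 44°N:
f = 2Ω sin φ = 2 × 7.29×10⁻⁵ × sin 44° = 1.01×10⁻⁴ s⁻¹
Component geostrophic relations (x east, y north):
u_g = −(1/(fρ)) ∂P/∂y,  v_g = (1/(fρ)) ∂P/∂x
u_g = −(−2.8×10⁻³)/(1.01×10⁻⁴ × 1.07) = 25.8 m/s;  v_g = (−0.46×10⁻³)/(1.01×10⁻⁴ × 1.07) = −4.24 m/s
|V_g| = √(u_g² + v_g²) = 26.2 m/s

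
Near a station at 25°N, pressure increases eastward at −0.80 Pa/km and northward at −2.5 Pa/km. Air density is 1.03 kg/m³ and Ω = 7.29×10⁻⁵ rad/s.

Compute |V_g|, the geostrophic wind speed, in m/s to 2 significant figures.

41 m/s

Coriolis parameter at 25°N:
f = 2Ω sin φ = 2 × 7.29×10⁻⁵ × sin 25° = 6.16×10⁻⁵ s⁻¹
Component geostrophic relations (x east, y north):
u_g = −(1/(fρ)) ∂P/∂y,  v_g = (1/(fρ)) ∂P/∂x
u_g = −(−2.5×10⁻³)/(6.16×10⁻⁵ × 1.03) = 39.4 m/s;  v_g = (−0.80×10⁻³)/(6.16×10⁻⁵ × 1.03) = −12.6 m/s
|V_g| = √(u_g² + v_g²) = 41.4 m/s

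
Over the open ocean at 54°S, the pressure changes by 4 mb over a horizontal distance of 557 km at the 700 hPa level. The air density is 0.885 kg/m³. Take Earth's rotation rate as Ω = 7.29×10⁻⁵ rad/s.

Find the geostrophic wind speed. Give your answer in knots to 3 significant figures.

13.4 knots

Coriolis parameter at 54°S:
f = 2Ω sin φ = 2 × 7.29×10⁻⁵ × sin 54° = 1.18×10⁻⁴ s⁻¹
Pressure gradient: |∂P/∂n| = 400 Pa / 557000 m = 7.18×10⁻⁴ Pa/m
Geostrophic balance (pressure-gradient force = Coriolis force):
V_g = (1/(fρ)) |∂P/∂n| = 7.18×10⁻⁴ / (1.18×10⁻⁴ × 0.885) = 6.88 m/s
Converting: 6.88 m/s × 1.944 = 13.4 knots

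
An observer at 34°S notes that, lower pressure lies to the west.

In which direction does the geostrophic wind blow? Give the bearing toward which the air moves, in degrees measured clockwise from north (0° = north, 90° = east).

The pressure-gradient force points toward the west (bearing 270°).
Geostrophic balance: in the Southern Hemisphere the Coriolis force deflects motion to the left, so the geostrophic wind blows 90° to the left of the pressure-gradient force (low pressure on the right).
Rotating 270° by 90° counterclockwise gives 180° — the wind blows toward the south.

180°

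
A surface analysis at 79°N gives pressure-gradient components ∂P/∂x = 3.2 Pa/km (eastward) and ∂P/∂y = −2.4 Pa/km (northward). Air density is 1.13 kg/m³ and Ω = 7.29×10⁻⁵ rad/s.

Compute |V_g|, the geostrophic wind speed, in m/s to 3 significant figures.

Coriolis parameter at 79°N:
f = 2Ω sin φ = 2 × 7.29×10⁻⁵ × sin 79° = 1.43×10⁻⁴ s⁻¹
Component geostrophic relations (x east, y north):
u_g = −(1/(fρ)) ∂P/∂y,  v_g = (1/(fρ)) ∂P/∂x
u_g = −(−2.4×10⁻³)/(1.43×10⁻⁴ × 1.13) = 14.8 m/s;  v_g = (3.2×10⁻³)/(1.43×10⁻⁴ × 1.13) = 19.8 m/s
|V_g| = √(u_g² + v_g²) = 24.7 m/s

24.7 m/s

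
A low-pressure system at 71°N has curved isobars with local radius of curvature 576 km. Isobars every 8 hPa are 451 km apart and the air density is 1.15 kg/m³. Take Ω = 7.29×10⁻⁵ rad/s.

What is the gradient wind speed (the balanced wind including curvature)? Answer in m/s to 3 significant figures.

Coriolis parameter at 71°N:
f = 2Ω sin φ = 2 × 7.29×10⁻⁵ × sin 71° = 1.38×10⁻⁴ s⁻¹
Pressure gradient: |∂P/∂n| = 800 Pa / 451000 m = 1.77×10⁻³ Pa/m
Geostrophic speed: V_g = |∂P/∂n|/(fρ) = 1.77×10⁻³/(1.38×10⁻⁴ × 1.15) = 11.2 m/s
Around a low, centrifugal force acts outward with Coriolis, so pressure-gradient force balances both:
(1/ρ)|∂P/∂n| = fV + V²/R  →  V² + fR·V − fR·V_g = 0
With fR = 1.38×10⁻⁴ × 576×10³ m = 79.4 m/s:
V = [−fR + √((fR)² + 4 fR V_g)]/2 = [−79.4 + √(79.4² + 4×79.4×11.2)]/2 = 9.94 m/s
Subgeostrophic (V < V_g = 11.2 m/s), as expected around a low.

9.94 m/s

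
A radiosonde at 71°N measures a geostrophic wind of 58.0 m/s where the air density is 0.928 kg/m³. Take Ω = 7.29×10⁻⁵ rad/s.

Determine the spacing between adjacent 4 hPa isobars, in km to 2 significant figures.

54 km

Coriolis parameter at 71°N:
f = 2Ω sin φ = 2 × 7.29×10⁻⁵ × sin 71° = 1.38×10⁻⁴ s⁻¹
Geostrophic balance rearranged: |∂P/∂n| = f ρ V_g
|∂P/∂n| = 1.38×10⁻⁴ × 0.928 × 58.0 = 7.42×10⁻³ Pa/m
Isobar spacing: Δn = ΔP/|∂P/∂n| = 400 Pa / 7.42×10⁻³ Pa/m = 53908 m ≈ 54 km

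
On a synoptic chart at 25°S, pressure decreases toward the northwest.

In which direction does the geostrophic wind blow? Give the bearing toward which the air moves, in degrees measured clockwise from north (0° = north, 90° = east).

The pressure-gradient force points toward the northwest (bearing 315°).
Geostrophic balance: in the Southern Hemisphere the Coriolis force deflects motion to the left, so the geostrophic wind blows 90° to the left of the pressure-gradient force (low pressure on the right).
Rotating 315° by 90° counterclockwise gives 225° — the wind blows toward the southwest.

225°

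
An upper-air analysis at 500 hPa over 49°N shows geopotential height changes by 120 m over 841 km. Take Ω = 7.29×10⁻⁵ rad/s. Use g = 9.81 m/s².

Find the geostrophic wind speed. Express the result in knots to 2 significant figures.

25 knots

Coriolis parameter at 49°N:
f = 2Ω sin φ = 2 × 7.29×10⁻⁵ × sin 49° = 1.10×10⁻⁴ s⁻¹
Height gradient: |∂Z/∂n| = 120 m / 841000 m = 1.43×10⁻⁴
On a pressure surface, geostrophic balance gives V_g = (g/f)|∂Z/∂n|:
V_g = 9.81 × 1.43×10⁻⁴ / 1.10×10⁻⁴ = 12.7 m/s
Converting: 12.7 m/s × 1.944 = 25 knots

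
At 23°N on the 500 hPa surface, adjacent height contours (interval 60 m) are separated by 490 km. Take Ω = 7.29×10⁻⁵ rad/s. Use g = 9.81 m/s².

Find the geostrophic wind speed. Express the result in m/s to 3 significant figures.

Coriolis parameter at 23°N:
f = 2Ω sin φ = 2 × 7.29×10⁻⁵ × sin 23° = 5.70×10⁻⁵ s⁻¹
Height gradient: |∂Z/∂n| = 60 m / 490000 m = 1.22×10⁻⁴
On a pressure surface, geostrophic balance gives V_g = (g/f)|∂Z/∂n|:
V_g = 9.81 × 1.22×10⁻⁴ / 5.70×10⁻⁵ = 21.1 m/s

21.1 m/s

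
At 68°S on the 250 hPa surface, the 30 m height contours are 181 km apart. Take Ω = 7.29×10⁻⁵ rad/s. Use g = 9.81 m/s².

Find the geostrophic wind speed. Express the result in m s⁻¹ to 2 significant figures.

12 m s⁻¹

Coriolis parameter at 68°S:
f = 2Ω sin φ = 2 × 7.29×10⁻⁵ × sin 68° = 1.35×10⁻⁴ s⁻¹
Height gradient: |∂Z/∂n| = 30 m / 181000 m = 1.66×10⁻⁴
On a pressure surface, geostrophic balance gives V_g = (g/f)|∂Z/∂n|:
V_g = 9.81 × 1.66×10⁻⁴ / 1.35×10⁻⁴ = 12.0 m/s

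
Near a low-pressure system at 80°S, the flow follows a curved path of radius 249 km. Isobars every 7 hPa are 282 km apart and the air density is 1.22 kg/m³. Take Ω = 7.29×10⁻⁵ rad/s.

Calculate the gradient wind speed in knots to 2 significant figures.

Coriolis parameter at 80°S:
f = 2Ω sin φ = 2 × 7.29×10⁻⁵ × sin 80° = 1.44×10⁻⁴ s⁻¹
Pressure gradient: |∂P/∂n| = 700 Pa / 282000 m = 2.48×10⁻³ Pa/m
Geostrophic speed: V_g = |∂P/∂n|/(fρ) = 2.48×10⁻³/(1.44×10⁻⁴ × 1.22) = 14.2 m/s
Around a low, centrifugal force acts outward with Coriolis, so pressure-gradient force balances both:
(1/ρ)|∂P/∂n| = fV + V²/R  →  V² + fR·V − fR·V_g = 0
With fR = 1.44×10⁻⁴ × 249×10³ m = 35.8 m/s:
V = [−fR + √((fR)² + 4 fR V_g)]/2 = [−35.8 + √(35.8² + 4×35.8×14.2)]/2 = 10.9 m/s
Subgeostrophic (V < V_g = 14.2 m/s), as expected around a low.
Converting: 10.9 m/s × 1.944 = 21 knots

21 knots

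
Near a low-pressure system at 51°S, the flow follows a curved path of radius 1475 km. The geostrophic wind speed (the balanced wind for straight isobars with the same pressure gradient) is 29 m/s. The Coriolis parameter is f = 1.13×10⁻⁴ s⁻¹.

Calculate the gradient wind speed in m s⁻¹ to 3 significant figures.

Around a low, centrifugal force acts outward with Coriolis, so pressure-gradient force balances both:
(1/ρ)|∂P/∂n| = fV + V²/R  →  V² + fR·V − fR·V_g = 0
With fR = 1.13×10⁻⁴ × 1475×10³ m = 167 m/s:
V = [−fR + √((fR)² + 4 fR V_g)]/2 = [−167 + √(167² + 4×167×29)]/2 = 25.2 m/s
Subgeostrophic (V < V_g = 29 m/s), as expected around a low.

25.2 m s⁻¹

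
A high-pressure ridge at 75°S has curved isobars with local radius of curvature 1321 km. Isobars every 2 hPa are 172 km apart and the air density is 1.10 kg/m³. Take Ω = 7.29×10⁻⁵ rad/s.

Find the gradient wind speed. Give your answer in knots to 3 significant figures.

Coriolis parameter at 75°S:
f = 2Ω sin φ = 2 × 7.29×10⁻⁵ × sin 75° = 1.41×10⁻⁴ s⁻¹
Pressure gradient: |∂P/∂n| = 200 Pa / 172000 m = 1.16×10⁻³ Pa/m
Geostrophic speed: V_g = |∂P/∂n|/(fρ) = 1.16×10⁻³/(1.41×10⁻⁴ × 1.10) = 7.51 m/s
Around a high, pressure-gradient force acts outward with centrifugal, so Coriolis balances both:
fV = (1/ρ)|∂P/∂n| + V²/R  →  V² − fR·V + fR·V_g = 0
With fR = 1.41×10⁻⁴ × 1321×10³ m = 186 m/s:
V = [fR − √((fR)² − 4 fR V_g)]/2 = [186 − √(186² − 4×186×7.51)]/2 = 7.84 m/s
Supergeostrophic (V > V_g = 7.51 m/s), as expected around a high.
Converting: 7.84 m/s × 1.944 = 15.2 knots

15.2 knots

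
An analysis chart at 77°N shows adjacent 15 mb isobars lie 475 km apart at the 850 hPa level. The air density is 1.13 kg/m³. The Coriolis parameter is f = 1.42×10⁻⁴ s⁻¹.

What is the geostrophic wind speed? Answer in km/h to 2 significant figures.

71 km/h

Pressure gradient: |∂P/∂n| = 1500 Pa / 475000 m = 3.16×10⁻³ Pa/m
Geostrophic balance (pressure-gradient force = Coriolis force):
V_g = (1/(fρ)) |∂P/∂n| = 3.16×10⁻³ / (1.42×10⁻⁴ × 1.13) = 19.7 m/s
Converting: 19.7 m/s × 3.6 = 71 km/h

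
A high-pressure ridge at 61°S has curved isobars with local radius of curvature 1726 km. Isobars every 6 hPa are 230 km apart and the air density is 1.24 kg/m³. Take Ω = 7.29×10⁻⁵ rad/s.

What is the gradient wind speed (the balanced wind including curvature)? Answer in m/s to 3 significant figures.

18.0 m/s

Coriolis parameter at 61°S:
f = 2Ω sin φ = 2 × 7.29×10⁻⁵ × sin 61° = 1.28×10⁻⁴ s⁻¹
Pressure gradient: |∂P/∂n| = 600 Pa / 230000 m = 2.61×10⁻³ Pa/m
Geostrophic speed: V_g = |∂P/∂n|/(fρ) = 2.61×10⁻³/(1.28×10⁻⁴ × 1.24) = 16.5 m/s
Around a high, pressure-gradient force acts outward with centrifugal, so Coriolis balances both:
fV = (1/ρ)|∂P/∂n| + V²/R  →  V² − fR·V + fR·V_g = 0
With fR = 1.28×10⁻⁴ × 1726×10³ m = 220 m/s:
V = [fR − √((fR)² − 4 fR V_g)]/2 = [220 − √(220² − 4×220×16.5)]/2 = 18 m/s
Supergeostrophic (V > V_g = 16.5 m/s), as expected around a high.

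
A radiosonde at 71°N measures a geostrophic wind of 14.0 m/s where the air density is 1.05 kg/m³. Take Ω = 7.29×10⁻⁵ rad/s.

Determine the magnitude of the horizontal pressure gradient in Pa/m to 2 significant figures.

2.0×10⁻³ Pa/m

Coriolis parameter at 71°N:
f = 2Ω sin φ = 2 × 7.29×10⁻⁵ × sin 71° = 1.38×10⁻⁴ s⁻¹
Geostrophic balance rearranged: |∂P/∂n| = f ρ V_g
|∂P/∂n| = 1.38×10⁻⁴ × 1.05 × 14.0 = 2.03×10⁻³ Pa/m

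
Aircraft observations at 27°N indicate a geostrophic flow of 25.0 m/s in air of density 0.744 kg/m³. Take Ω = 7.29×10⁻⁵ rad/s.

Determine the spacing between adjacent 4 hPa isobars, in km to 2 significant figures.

320 km

Coriolis parameter at 27°N:
f = 2Ω sin φ = 2 × 7.29×10⁻⁵ × sin 27° = 6.62×10⁻⁵ s⁻¹
Geostrophic balance rearranged: |∂P/∂n| = f ρ V_g
|∂P/∂n| = 6.62×10⁻⁵ × 0.744 × 25.0 = 1.23×10⁻³ Pa/m
Isobar spacing: Δn = ΔP/|∂P/∂n| = 400 Pa / 1.23×10⁻³ Pa/m = 324895 m ≈ 320 km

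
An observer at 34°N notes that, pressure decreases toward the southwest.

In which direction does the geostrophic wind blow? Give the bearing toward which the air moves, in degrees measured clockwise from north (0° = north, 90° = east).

The pressure-gradient force points toward the southwest (bearing 225°).
Geostrophic balance: in the Northern Hemisphere the Coriolis force deflects motion to the right, so the geostrophic wind blows 90° to the right of the pressure-gradient force (low pressure on the left).
Rotating 225° by 90° clockwise gives 315° — the wind blows toward the northwest.

315°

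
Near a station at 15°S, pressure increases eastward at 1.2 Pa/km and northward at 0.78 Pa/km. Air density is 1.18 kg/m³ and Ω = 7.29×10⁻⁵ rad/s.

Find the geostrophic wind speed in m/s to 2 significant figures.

32 m/s

Coriolis parameter at 15°S:
f = 2Ω sin φ = 2 × 7.29×10⁻⁵ × sin 15° = 3.77×10⁻⁵ s⁻¹
In the Southern Hemisphere f is negative: f = −3.77×10⁻⁵ s⁻¹.
Component geostrophic relations (x east, y north):
u_g = −(1/(fρ)) ∂P/∂y,  v_g = (1/(fρ)) ∂P/∂x
u_g = −(0.78×10⁻³)/(−3.77×10⁻⁵ × 1.18) = 17.5 m/s;  v_g = (1.2×10⁻³)/(−3.77×10⁻⁵ × 1.18) = −26.9 m/s
|V_g| = √(u_g² + v_g²) = 32.1 m/s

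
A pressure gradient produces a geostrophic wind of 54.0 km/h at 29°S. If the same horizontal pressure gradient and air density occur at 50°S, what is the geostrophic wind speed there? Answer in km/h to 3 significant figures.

With the same pressure gradient and density, V_g ∝ 1/f ∝ 1/sin φ.
V₂ = V₁ · sin φ₁ / sin φ₂ = 54.0 × sin 29° / sin 50°
V₂ = 54.0 × 0.4848/0.7660 = 34.2 km/h

34.2 km/h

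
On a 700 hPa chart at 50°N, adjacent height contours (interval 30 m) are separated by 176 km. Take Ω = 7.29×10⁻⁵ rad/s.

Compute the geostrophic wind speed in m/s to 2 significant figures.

Coriolis parameter at 50°N:
f = 2Ω sin φ = 2 × 7.29×10⁻⁵ × sin 50° = 1.12×10⁻⁴ s⁻¹
Height gradient: |∂Z/∂n| = 30 m / 176000 m = 1.70×10⁻⁴
On a pressure surface, geostrophic balance gives V_g = (g/f)|∂Z/∂n|:
V_g = 9.81 × 1.70×10⁻⁴ / 1.12×10⁻⁴ = 15.0 m/s

15 m/s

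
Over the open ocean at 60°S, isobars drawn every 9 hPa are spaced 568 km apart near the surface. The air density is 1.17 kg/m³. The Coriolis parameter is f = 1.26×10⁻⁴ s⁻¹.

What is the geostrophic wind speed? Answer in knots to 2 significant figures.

21 knots

Pressure gradient: |∂P/∂n| = 900 Pa / 568000 m = 1.58×10⁻³ Pa/m
Geostrophic balance (pressure-gradient force = Coriolis force):
V_g = (1/(fρ)) |∂P/∂n| = 1.58×10⁻³ / (1.26×10⁻⁴ × 1.17) = 10.7 m/s
Converting: 10.7 m/s × 1.944 = 21 knots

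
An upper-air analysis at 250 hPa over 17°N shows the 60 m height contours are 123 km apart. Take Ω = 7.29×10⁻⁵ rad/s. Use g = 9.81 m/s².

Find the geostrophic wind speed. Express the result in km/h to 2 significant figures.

400 km/h

Coriolis parameter at 17°N:
f = 2Ω sin φ = 2 × 7.29×10⁻⁵ × sin 17° = 4.26×10⁻⁵ s⁻¹
Height gradient: |∂Z/∂n| = 60 m / 123000 m = 4.88×10⁻⁴
On a pressure surface, geostrophic balance gives V_g = (g/f)|∂Z/∂n|:
V_g = 9.81 × 4.88×10⁻⁴ / 4.26×10⁻⁵ = 112 m/s
Converting: 112 m/s × 3.6 = 400 km/h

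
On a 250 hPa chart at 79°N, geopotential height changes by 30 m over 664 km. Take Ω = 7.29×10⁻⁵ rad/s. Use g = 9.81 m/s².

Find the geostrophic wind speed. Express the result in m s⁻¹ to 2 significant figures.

Coriolis parameter at 79°N:
f = 2Ω sin φ = 2 × 7.29×10⁻⁵ × sin 79° = 1.43×10⁻⁴ s⁻¹
Height gradient: |∂Z/∂n| = 30 m / 664000 m = 4.52×10⁻⁵
On a pressure surface, geostrophic balance gives V_g = (g/f)|∂Z/∂n|:
V_g = 9.81 × 4.52×10⁻⁵ / 1.43×10⁻⁴ = 3.10 m/s

3.1 m s⁻¹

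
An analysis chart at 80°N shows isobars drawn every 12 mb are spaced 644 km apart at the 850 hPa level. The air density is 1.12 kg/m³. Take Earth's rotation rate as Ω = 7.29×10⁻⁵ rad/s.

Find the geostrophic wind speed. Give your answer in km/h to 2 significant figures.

42 km/h

Coriolis parameter at 80°N:
f = 2Ω sin φ = 2 × 7.29×10⁻⁵ × sin 80° = 1.44×10⁻⁴ s⁻¹
Pressure gradient: |∂P/∂n| = 1200 Pa / 644000 m = 1.86×10⁻³ Pa/m
Geostrophic balance (pressure-gradient force = Coriolis force):
V_g = (1/(fρ)) |∂P/∂n| = 1.86×10⁻³ / (1.44×10⁻⁴ × 1.12) = 11.6 m/s
Converting: 11.6 m/s × 3.6 = 42 km/h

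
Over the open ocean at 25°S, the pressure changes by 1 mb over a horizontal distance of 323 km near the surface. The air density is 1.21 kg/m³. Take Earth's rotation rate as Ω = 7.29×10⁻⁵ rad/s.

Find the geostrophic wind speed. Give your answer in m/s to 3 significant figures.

Coriolis parameter at 25°S:
f = 2Ω sin φ = 2 × 7.29×10⁻⁵ × sin 25° = 6.16×10⁻⁵ s⁻¹
Pressure gradient: |∂P/∂n| = 100 Pa / 323000 m = 3.10×10⁻⁴ Pa/m
Geostrophic balance (pressure-gradient force = Coriolis force):
V_g = (1/(fρ)) |∂P/∂n| = 3.10×10⁻⁴ / (6.16×10⁻⁵ × 1.21) = 4.15 m/s

4.15 m/s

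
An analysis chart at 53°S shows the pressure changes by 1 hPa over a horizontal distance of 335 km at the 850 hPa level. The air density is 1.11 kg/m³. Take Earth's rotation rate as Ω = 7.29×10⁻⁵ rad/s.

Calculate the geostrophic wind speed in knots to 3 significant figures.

4.49 knots

Coriolis parameter at 53°S:
f = 2Ω sin φ = 2 × 7.29×10⁻⁵ × sin 53° = 1.16×10⁻⁴ s⁻¹
Pressure gradient: |∂P/∂n| = 100 Pa / 335000 m = 2.99×10⁻⁴ Pa/m
Geostrophic balance (pressure-gradient force = Coriolis force):
V_g = (1/(fρ)) |∂P/∂n| = 2.99×10⁻⁴ / (1.16×10⁻⁴ × 1.11) = 2.31 m/s
Converting: 2.31 m/s × 1.944 = 4.49 knots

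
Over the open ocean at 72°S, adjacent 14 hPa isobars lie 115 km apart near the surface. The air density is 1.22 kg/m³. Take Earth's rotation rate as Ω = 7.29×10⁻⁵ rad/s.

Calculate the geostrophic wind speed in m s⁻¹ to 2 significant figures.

Coriolis parameter at 72°S:
f = 2Ω sin φ = 2 × 7.29×10⁻⁵ × sin 72° = 1.39×10⁻⁴ s⁻¹
Pressure gradient: |∂P/∂n| = 1400 Pa / 115000 m = 1.22×10⁻² Pa/m
Geostrophic balance (pressure-gradient force = Coriolis force):
V_g = (1/(fρ)) |∂P/∂n| = 1.22×10⁻² / (1.39×10⁻⁴ × 1.22) = 72.0 m/s

72 m s⁻¹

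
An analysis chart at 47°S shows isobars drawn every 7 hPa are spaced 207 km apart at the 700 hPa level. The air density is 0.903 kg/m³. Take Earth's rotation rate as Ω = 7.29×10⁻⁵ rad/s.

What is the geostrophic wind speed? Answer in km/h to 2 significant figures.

Coriolis parameter at 47°S:
f = 2Ω sin φ = 2 × 7.29×10⁻⁵ × sin 47° = 1.07×10⁻⁴ s⁻¹
Pressure gradient: |∂P/∂n| = 700 Pa / 207000 m = 3.38×10⁻³ Pa/m
Geostrophic balance (pressure-gradient force = Coriolis force):
V_g = (1/(fρ)) |∂P/∂n| = 3.38×10⁻³ / (1.07×10⁻⁴ × 0.903) = 35.1 m/s
Converting: 35.1 m/s × 3.6 = 130 km/h

130 km/h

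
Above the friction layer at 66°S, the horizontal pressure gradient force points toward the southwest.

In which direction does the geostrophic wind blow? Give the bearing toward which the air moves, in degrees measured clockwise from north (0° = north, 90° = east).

The pressure-gradient force points toward the southwest (bearing 225°).
Geostrophic balance: in the Southern Hemisphere the Coriolis force deflects motion to the left, so the geostrophic wind blows 90° to the left of the pressure-gradient force (low pressure on the right).
Rotating 225° by 90° counterclockwise gives 135° — the wind blows toward the southeast.

135°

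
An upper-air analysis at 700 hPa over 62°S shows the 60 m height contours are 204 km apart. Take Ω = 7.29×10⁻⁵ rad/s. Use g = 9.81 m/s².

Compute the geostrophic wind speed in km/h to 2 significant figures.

81 km/h

Coriolis parameter at 62°S:
f = 2Ω sin φ = 2 × 7.29×10⁻⁵ × sin 62° = 1.29×10⁻⁴ s⁻¹
Height gradient: |∂Z/∂n| = 60 m / 204000 m = 2.94×10⁻⁴
On a pressure surface, geostrophic balance gives V_g = (g/f)|∂Z/∂n|:
V_g = 9.81 × 2.94×10⁻⁴ / 1.29×10⁻⁴ = 22.4 m/s
Converting: 22.4 m/s × 3.6 = 81 km/h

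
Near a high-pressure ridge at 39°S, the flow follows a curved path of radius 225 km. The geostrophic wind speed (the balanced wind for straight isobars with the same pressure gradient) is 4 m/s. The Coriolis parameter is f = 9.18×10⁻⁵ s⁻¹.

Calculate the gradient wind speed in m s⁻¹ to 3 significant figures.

Around a high, pressure-gradient force acts outward with centrifugal, so Coriolis balances both:
fV = (1/ρ)|∂P/∂n| + V²/R  →  V² − fR·V + fR·V_g = 0
With fR = 9.18×10⁻⁵ × 225×10³ m = 20.7 m/s:
V = [fR − √((fR)² − 4 fR V_g)]/2 = [20.7 − √(20.7² − 4×20.7×4)]/2 = 5.42 m/s
Supergeostrophic (V > V_g = 4 m/s), as expected around a high.

5.42 m s⁻¹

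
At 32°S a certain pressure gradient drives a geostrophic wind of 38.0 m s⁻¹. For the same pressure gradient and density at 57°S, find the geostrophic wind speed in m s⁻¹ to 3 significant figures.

24.0 m s⁻¹

With the same pressure gradient and density, V_g ∝ 1/f ∝ 1/sin φ.
V₂ = V₁ · sin φ₁ / sin φ₂ = 38.0 × sin 32° / sin 57°
V₂ = 38.0 × 0.5299/0.8387 = 24.0 m s⁻¹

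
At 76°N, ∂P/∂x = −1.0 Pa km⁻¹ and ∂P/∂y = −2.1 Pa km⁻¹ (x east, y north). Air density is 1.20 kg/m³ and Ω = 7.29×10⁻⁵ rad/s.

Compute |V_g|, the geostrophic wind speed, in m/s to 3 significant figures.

Coriolis parameter at 76°N:
f = 2Ω sin φ = 2 × 7.29×10⁻⁵ × sin 76° = 1.41×10⁻⁴ s⁻¹
Component geostrophic relations (x east, y north):
u_g = −(1/(fρ)) ∂P/∂y,  v_g = (1/(fρ)) ∂P/∂x
u_g = −(−2.1×10⁻³)/(1.41×10⁻⁴ × 1.20) = 12.4 m/s;  v_g = (−1.0×10⁻³)/(1.41×10⁻⁴ × 1.20) = −5.89 m/s
|V_g| = √(u_g² + v_g²) = 13.7 m/s

13.7 m/s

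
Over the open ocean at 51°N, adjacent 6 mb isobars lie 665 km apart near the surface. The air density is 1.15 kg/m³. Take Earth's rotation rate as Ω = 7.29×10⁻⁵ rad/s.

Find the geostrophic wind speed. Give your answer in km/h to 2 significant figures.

25 km/h

Coriolis parameter at 51°N:
f = 2Ω sin φ = 2 × 7.29×10⁻⁵ × sin 51° = 1.13×10⁻⁴ s⁻¹
Pressure gradient: |∂P/∂n| = 600 Pa / 665000 m = 9.02×10⁻⁴ Pa/m
Geostrophic balance (pressure-gradient force = Coriolis force):
V_g = (1/(fρ)) |∂P/∂n| = 9.02×10⁻⁴ / (1.13×10⁻⁴ × 1.15) = 6.92 m/s
Converting: 6.92 m/s × 3.6 = 25 km/h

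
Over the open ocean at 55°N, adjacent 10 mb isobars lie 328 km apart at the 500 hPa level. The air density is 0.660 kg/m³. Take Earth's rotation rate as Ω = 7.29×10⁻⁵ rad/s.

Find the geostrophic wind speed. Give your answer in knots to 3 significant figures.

75.2 knots

Coriolis parameter at 55°N:
f = 2Ω sin φ = 2 × 7.29×10⁻⁵ × sin 55° = 1.19×10⁻⁴ s⁻¹
Pressure gradient: |∂P/∂n| = 1000 Pa / 328000 m = 3.05×10⁻³ Pa/m
Geostrophic balance (pressure-gradient force = Coriolis force):
V_g = (1/(fρ)) |∂P/∂n| = 3.05×10⁻³ / (1.19×10⁻⁴ × 0.660) = 38.7 m/s
Converting: 38.7 m/s × 1.944 = 75.2 knots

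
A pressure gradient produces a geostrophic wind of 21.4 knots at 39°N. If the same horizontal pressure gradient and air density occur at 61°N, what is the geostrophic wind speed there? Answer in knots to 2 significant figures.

With the same pressure gradient and density, V_g ∝ 1/f ∝ 1/sin φ.
V₂ = V₁ · sin φ₁ / sin φ₂ = 21.4 × sin 39° / sin 61°
V₂ = 21.4 × 0.6293/0.8746 = 15 knots

15 knots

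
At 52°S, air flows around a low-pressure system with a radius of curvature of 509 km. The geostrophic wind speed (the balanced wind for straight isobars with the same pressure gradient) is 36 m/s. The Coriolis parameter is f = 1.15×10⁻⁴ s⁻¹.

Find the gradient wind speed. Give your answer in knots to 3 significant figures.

Around a low, centrifugal force acts outward with Coriolis, so pressure-gradient force balances both:
(1/ρ)|∂P/∂n| = fV + V²/R  →  V² + fR·V − fR·V_g = 0
With fR = 1.15×10⁻⁴ × 509×10³ m = 58.5 m/s:
V = [−fR + √((fR)² + 4 fR V_g)]/2 = [−58.5 + √(58.5² + 4×58.5×36)]/2 = 25.2 m/s
Subgeostrophic (V < V_g = 36 m/s), as expected around a low.
Converting: 25.2 m/s × 1.944 = 48.9 knots

48.9 knots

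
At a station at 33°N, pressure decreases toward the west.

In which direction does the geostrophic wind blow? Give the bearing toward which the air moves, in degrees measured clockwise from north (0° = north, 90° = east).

000°

The pressure-gradient force points toward the west (bearing 270°).
Geostrophic balance: in the Northern Hemisphere the Coriolis force deflects motion to the right, so the geostrophic wind blows 90° to the right of the pressure-gradient force (low pressure on the left).
Rotating 270° by 90° clockwise gives 000° — the wind blows toward the north.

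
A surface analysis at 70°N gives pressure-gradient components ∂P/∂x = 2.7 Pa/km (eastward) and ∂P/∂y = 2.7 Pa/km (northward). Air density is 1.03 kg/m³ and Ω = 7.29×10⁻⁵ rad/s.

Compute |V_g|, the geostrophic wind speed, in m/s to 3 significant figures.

27.1 m/s

Coriolis parameter at 70°N:
f = 2Ω sin φ = 2 × 7.29×10⁻⁵ × sin 70° = 1.37×10⁻⁴ s⁻¹
Component geostrophic relations (x east, y north):
u_g = −(1/(fρ)) ∂P/∂y,  v_g = (1/(fρ)) ∂P/∂x
u_g = −(2.7×10⁻³)/(1.37×10⁻⁴ × 1.03) = −19.1 m/s;  v_g = (2.7×10⁻³)/(1.37×10⁻⁴ × 1.03) = 19.1 m/s
|V_g| = √(u_g² + v_g²) = 27.1 m/s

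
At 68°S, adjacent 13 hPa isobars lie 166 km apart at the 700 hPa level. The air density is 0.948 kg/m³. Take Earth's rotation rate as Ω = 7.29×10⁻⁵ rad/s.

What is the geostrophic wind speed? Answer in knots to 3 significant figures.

119 knots

Coriolis parameter at 68°S:
f = 2Ω sin φ = 2 × 7.29×10⁻⁵ × sin 68° = 1.35×10⁻⁴ s⁻¹
Pressure gradient: |∂P/∂n| = 1300 Pa / 166000 m = 7.83×10⁻³ Pa/m
Geostrophic balance (pressure-gradient force = Coriolis force):
V_g = (1/(fρ)) |∂P/∂n| = 7.83×10⁻³ / (1.35×10⁻⁴ × 0.948) = 61.1 m/s
Converting: 61.1 m/s × 1.944 = 119 knots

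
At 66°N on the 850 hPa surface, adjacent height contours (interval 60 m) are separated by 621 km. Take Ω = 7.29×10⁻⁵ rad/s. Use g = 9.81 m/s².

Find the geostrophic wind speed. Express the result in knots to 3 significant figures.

Coriolis parameter at 66°N:
f = 2Ω sin φ = 2 × 7.29×10⁻⁵ × sin 66° = 1.33×10⁻⁴ s⁻¹
Height gradient: |∂Z/∂n| = 60 m / 621000 m = 9.66×10⁻⁵
On a pressure surface, geostrophic balance gives V_g = (g/f)|∂Z/∂n|:
V_g = 9.81 × 9.66×10⁻⁵ / 1.33×10⁻⁴ = 7.12 m/s
Converting: 7.12 m/s × 1.944 = 13.8 knots

13.8 knots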